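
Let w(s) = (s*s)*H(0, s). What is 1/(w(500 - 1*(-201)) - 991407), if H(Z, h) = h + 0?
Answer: 1/343480694 ≈ 2.9114e-9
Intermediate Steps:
H(Z, h) = h
w(s) = s³ (w(s) = (s*s)*s = s²*s = s³)
1/(w(500 - 1*(-201)) - 991407) = 1/((500 - 1*(-201))³ - 991407) = 1/((500 + 201)³ - 991407) = 1/(701³ - 991407) = 1/(344472101 - 991407) = 1/343480694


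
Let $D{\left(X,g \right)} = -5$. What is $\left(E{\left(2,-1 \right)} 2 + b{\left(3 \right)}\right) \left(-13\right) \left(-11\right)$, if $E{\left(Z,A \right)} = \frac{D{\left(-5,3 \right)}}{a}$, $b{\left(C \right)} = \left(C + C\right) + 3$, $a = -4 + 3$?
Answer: $2717$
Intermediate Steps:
$a = -1$
$b{\left(C \right)} = 3 + 2 C$ ($b{\left(C \right)} = 2 C + 3 = 3 + 2 C$)
$E{\left(Z,A \right)} = 5$ ($E{\left(Z,A \right)} = - \frac{5}{-1} = \left(-5\right) \left(-1\right) = 5$)
$\left(E{\left(2,-1 \right)} 2 + b{\left(3 \right)}\right) \left(-13\right) \left(-11\right) = \left(5 \cdot 2 + \left(3 + 2 \cdot 3\right)\right) \left(-13\right) \left(-11\right) = \left(10 + \left(3 + 6\right)\right) \left(-13\right) \left(-11\right) = \left(10 + 9\right) \left(-13\right) \left(-11\right) = 19 \left(-13\right) \left(-11\right) = \left(-247\right) \left(-11\right) = 2717$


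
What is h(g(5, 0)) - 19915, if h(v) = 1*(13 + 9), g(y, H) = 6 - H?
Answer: -19893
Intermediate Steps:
h(v) = 22 (h(v) = 1*22 = 22)
h(g(5, 0)) - 19915 = 22 - 19915 = -19893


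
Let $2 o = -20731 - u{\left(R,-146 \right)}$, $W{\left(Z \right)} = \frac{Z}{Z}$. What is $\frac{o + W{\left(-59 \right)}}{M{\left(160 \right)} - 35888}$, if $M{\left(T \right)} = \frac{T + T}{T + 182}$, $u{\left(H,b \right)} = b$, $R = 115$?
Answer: $\frac{3519693}{12273376} \approx 0.28677$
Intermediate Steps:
$M{\left(T \right)} = \frac{2 T}{182 + T}$
$W{\left(Z \right)} = 1$
$o = - \frac{20585}{2}$ ($o = \frac{-20731 - -146}{2} = \frac{-20731 + 146}{2} = \frac{1}{2} \left(-20585\right) = - \frac{20585}{2} \approx -10293.0$)
$\frac{o + W{\left(-59 \right)}}{M{\left(160 \right)} - 35888} = \frac{- \frac{20585}{2} + 1}{2 \cdot 160 \frac{1}{182 + 160} - 35888} = - \frac{20583}{2 \left(2 \cdot 160 \cdot \frac{1}{342} - 35888\right)} = - \frac{20583}{2 \left(\frac{160}{171} - 35888\right)} = - \frac{20583}{2 \left(- \frac{6136688}{171}\right)} = \left(- \frac{20583}{2}\right) \left(- \frac{171}{6136688}\right) = \frac{3519693}{12273376}$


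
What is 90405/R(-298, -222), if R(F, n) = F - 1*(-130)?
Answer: -4305/8 ≈ -538.13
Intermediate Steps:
R(F, n) = 130 + F (R(F, n) = F + 130 = 130 + F)
90405/R(-298, -222) = 90405/(130 - 298) = 90405/(-168) = 90405*(-1/168) = -4305/8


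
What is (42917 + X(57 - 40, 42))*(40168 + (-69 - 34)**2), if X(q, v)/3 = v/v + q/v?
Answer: 30511746969/14 ≈ 2.1794e+9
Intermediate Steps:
X(q, v) = 3 + 3*q/v (X(q, v) = 3*(v/v + q/v) = 3*(1 + q/v) = 3 + 3*q/v)
(42917 + X(57 - 40, 42))*(40168 + (-69 - 34)**2) = (42917 + (3 + 3*(57 - 40)/42))*(40168 + (-69 - 34)**2) = (42917 + (3 + 3*17*(1/42)))*(40168 + (-103)**2) = (42917 + (3 + 17/14))*(40168 + 10609) = (42917 + 59/14)*50777 = (600897/14)*50777 = 30511746969/14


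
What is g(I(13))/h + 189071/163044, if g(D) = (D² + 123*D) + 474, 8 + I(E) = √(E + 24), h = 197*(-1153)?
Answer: 43012461007/37033977204 - 107*√37/227141 ≈ 1.1586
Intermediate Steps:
h = -227141
I(E) = -8 + √(24 + E) (I(E) = -8 + √(E + 24) = -8 + √(24 + E))
g(D) = 474 + D² + 123*D
g(I(13))/h + 189071/163044 = (474 + (-8 + √(24 + 13))² + 123*(-8 + √(24 + 13)))/(-227141) + 189071/163044 = (474 + (-8 + √37)² + 123*(-8 + √37))*(-1/227141) + 189071*(1/163044) = (474 + (-8 + √37)² + (-984 + 123*√37))*(-1/227141) + 189071/163044 = (-510 + (-8 + √37)² + 123*√37)*(-1/227141) + 189071/163044 = (510/227141 - 123*√37/227141 - (-8 + √37)²/227141) + 189071/163044 = 43028928451/37033977204 - 123*√37/227141 - (-8 + √37)²/227141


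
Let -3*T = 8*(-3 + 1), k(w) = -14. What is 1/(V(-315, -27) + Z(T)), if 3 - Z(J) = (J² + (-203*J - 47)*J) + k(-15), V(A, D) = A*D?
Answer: 9/130666 ≈ 6.8878e-5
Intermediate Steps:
T = 16/3 (T = -8*(-3 + 1)/3 = -8*(-2)/3 = -⅓*(-16) = 16/3 ≈ 5.3333)
Z(J) = 17 - J² - J*(-47 - 203*J) (Z(J) = 3 - ((J² + (-203*J - 47)*J) - 14) = 3 - ((J² + (-47 - 203*J)*J) - 14) = 3 - ((J² + J*(-47 - 203*J)) - 14) = 3 - (-14 + J² + J*(-47 - 203*J)) = 3 + (14 - J² - J*(-47 - 203*J)) = 17 - J² - J*(-47 - 203*J))
1/(V(-315, -27) + Z(T)) = 1/(-315*(-27) + (17 + 47*(16/3) + 202*(16/3)²)) = 1/(8505 + (17 + 752/3 + 202*(256/9))) = 1/(8505 + (17 + 752/3 + 51712/9)) = 1/(8505 + 54121/9) = 1/(130666/9) = 9/130666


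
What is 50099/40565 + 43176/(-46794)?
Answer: 14116623/45195205 ≈ 0.31235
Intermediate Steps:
50099/40565 + 43176/(-46794) = 50099*(1/40565) + 43176*(-1/46794) = 7157/5795 - 7196/7799 = 14116623/45195205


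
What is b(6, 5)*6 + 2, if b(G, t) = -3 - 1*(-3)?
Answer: 2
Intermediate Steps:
b(G, t) = 0 (b(G, t) = -3 + 3 = 0)
b(6, 5)*6 + 2 = 0*6 + 2 = 0 + 2 = 2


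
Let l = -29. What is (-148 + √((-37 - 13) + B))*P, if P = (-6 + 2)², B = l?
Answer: -2368 + 16*I*√79 ≈ -2368.0 + 142.21*I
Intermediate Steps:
B = -29
P = 16 (P = (-4)² = 16)
(-148 + √((-37 - 13) + B))*P = (-148 + √((-37 - 13) - 29))*16 = (-148 + √(-50 - 29))*16 = (-148 + √(-79))*16 = (-148 + I*√79)*16 = -2368 + 16*I*√79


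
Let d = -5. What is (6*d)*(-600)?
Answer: 18000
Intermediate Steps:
(6*d)*(-600) = (6*(-5))*(-600) = -30*(-600) = 18000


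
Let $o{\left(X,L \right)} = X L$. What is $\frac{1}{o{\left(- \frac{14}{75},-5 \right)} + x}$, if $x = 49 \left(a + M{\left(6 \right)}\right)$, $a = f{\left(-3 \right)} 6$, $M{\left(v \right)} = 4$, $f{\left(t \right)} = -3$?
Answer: $- \frac{15}{10276} \approx -0.0014597$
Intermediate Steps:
$o{\left(X,L \right)} = L X$
$a = -18$ ($a = \left(-3\right) 6 = -18$)
$x = -686$ ($x = 49 \left(-18 + 4\right) = 49 \left(-14\right) = -686$)
$\frac{1}{o{\left(- \frac{14}{75},-5 \right)} + x} = \frac{1}{- 5 \left(- \frac{14}{75}\right) - 686} = \frac{1}{- 5 \left(\left(-14\right) \frac{1}{75}\right) - 686} = \frac{1}{\left(-5\right) \left(- \frac{14}{75}\right) - 686} = \frac{1}{\frac{14}{15} - 686} = \frac{1}{- \frac{10276}{15}} = - \frac{15}{10276}$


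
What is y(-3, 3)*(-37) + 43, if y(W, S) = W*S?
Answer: 376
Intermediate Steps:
y(W, S) = S*W
y(-3, 3)*(-37) + 43 = (3*(-3))*(-37) + 43 = -9*(-37) + 43 = 333 + 43 = 376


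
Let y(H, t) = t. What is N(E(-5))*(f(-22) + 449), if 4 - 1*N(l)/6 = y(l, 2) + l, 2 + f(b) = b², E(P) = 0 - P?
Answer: -16758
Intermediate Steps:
E(P) = -P
f(b) = -2 + b²
N(l) = 12 - 6*l (N(l) = 24 - 6*(2 + l) = 24 + (-12 - 6*l) = 12 - 6*l)
N(E(-5))*(f(-22) + 449) = (12 - (-6)*(-5))*((-2 + (-22)²) + 449) = (12 - 6*5)*((-2 + 484) + 449) = (12 - 30)*(482 + 449) = -18*931 = -16758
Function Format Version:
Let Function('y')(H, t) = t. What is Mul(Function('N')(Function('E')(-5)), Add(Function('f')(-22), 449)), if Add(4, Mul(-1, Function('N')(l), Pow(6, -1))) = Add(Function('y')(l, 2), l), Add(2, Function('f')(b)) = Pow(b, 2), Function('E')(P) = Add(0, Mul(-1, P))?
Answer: -16758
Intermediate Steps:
Function('E')(P) = Mul(-1, P)
Function('f')(b) = Add(-2, Pow(b, 2))
Function('N')(l) = Add(12, Mul(-6, l)) (Function('N')(l) = Add(24, Mul(-6, Add(2, l))) = Add(24, Add(-12, Mul(-6, l))) = Add(12, Mul(-6, l)))
Mul(Function('N')(Function('E')(-5)), Add(Function('f')(-22), 449)) = Mul(Add(12, Mul(-6, Mul(-1, -5))), Add(Add(-2, Pow(-22, 2)), 449)) = Mul(Add(12, Mul(-6, 5)), Add(Add(-2, 484), 449)) = Mul(Add(12, -30), Add(482, 449)) = Mul(-18, 931) = -16758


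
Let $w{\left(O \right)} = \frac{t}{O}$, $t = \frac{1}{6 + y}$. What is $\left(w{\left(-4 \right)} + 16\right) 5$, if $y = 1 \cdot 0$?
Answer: $\frac{1915}{24} \approx 79.792$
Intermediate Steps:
$y = 0$
$t = \frac{1}{6}$ ($t = \frac{1}{6 + 0} = \frac{1}{6} \approx 0.16667$)
$w{\left(O \right)} = \frac{1}{6 O}$
$\left(w{\left(-4 \right)} + 16\right) 5 = \left(\frac{1}{6 \left(-4\right)} + 16\right) 5 = \left(\frac{1}{6} \left(- \frac{1}{4}\right) + 16\right) 5 = \left(- \frac{1}{24} + 16\right) 5 = \frac{383}{24} \cdot 5 = \frac{1915}{24}$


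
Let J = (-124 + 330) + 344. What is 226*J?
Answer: 124300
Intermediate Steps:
J = 550 (J = 206 + 344 = 550)
226*J = 226*550 = 124300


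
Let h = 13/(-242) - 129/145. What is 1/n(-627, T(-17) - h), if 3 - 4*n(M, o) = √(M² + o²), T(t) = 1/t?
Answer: -1423392163600/46630420088246307 - 2386120*√15543829210789669/46630420088246307 ≈ -0.0064102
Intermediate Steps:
h = -33103/35090 (h = 13*(-1/242) - 129*1/145 = -13/242 - 129/145 = -33103/35090 ≈ -0.94337)
n(M, o) = ¾ - √(M² + o²)/4
1/n(-627, T(-17) - h) = 1/(¾ - √((-627)² + (1/(-17) - 1*(-33103/35090))²)/4) = 1/(¾ - √(393129 + (-1/17 + 33103/35090)²)/4) = 1/(¾ - √(393129 + (527661/596530)²)/4) = 1/(¾ - √(393129 + 278426130921/355848040900)/4) = 1/(¾ - 3*√15543829210789669/2386120)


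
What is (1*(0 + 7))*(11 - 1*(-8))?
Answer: 133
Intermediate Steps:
(1*(0 + 7))*(11 - 1*(-8)) = (1*7)*(11 + 8) = 7*19 = 133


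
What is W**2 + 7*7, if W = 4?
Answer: 65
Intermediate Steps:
W**2 + 7*7 = 4**2 + 7*7 = 16 + 49 = 65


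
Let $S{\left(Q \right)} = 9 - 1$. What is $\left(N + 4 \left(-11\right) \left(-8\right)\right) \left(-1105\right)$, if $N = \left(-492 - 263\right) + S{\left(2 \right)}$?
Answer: $436475$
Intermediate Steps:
$S{\left(Q \right)} = 8$
$N = -747$ ($N = \left(-492 - 263\right) + 8 = -755 + 8 = -747$)
$\left(N + 4 \left(-11\right) \left(-8\right)\right) \left(-1105\right) = \left(-747 + 4 \left(-11\right) \left(-8\right)\right) \left(-1105\right) = \left(-747 - -352\right) \left(-1105\right) = \left(-747 + 352\right) \left(-1105\right) = \left(-395\right) \left(-1105\right) = 436475$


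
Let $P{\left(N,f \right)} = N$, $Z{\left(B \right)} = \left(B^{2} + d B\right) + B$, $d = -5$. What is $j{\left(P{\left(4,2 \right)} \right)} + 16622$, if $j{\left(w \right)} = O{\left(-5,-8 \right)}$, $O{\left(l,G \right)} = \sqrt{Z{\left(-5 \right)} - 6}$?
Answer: $16622 + \sqrt{39} \approx 16628.0$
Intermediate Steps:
$Z{\left(B \right)} = B^{2} - 4 B$ ($Z{\left(B \right)} = \left(B^{2} - 5 B\right) + B = B^{2} - 4 B$)
$O{\left(l,G \right)} = \sqrt{39}$ ($O{\left(l,G \right)} = \sqrt{- 5 \left(-4 - 5\right) - 6} = \sqrt{\left(-5\right) \left(-9\right) - 6} = \sqrt{45 - 6} = \sqrt{39}$)
$j{\left(w \right)} = \sqrt{39}$
$j{\left(P{\left(4,2 \right)} \right)} + 16622 = \sqrt{39} + 16622 = 16622 + \sqrt{39}$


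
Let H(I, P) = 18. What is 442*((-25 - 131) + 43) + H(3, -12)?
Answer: -49928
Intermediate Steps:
442*((-25 - 131) + 43) + H(3, -12) = 442*((-25 - 131) + 43) + 18 = 442*(-156 + 43) + 18 = 442*(-113) + 18 = -49946 + 18 = -49928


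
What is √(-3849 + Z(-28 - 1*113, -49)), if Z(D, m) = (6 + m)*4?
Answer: I*√4021 ≈ 63.411*I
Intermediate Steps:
Z(D, m) = 24 + 4*m
√(-3849 + Z(-28 - 1*113, -49)) = √(-3849 + (24 + 4*(-49))) = √(-3849 + (24 - 196)) = √(-3849 - 172) = √(-4021) = I*√4021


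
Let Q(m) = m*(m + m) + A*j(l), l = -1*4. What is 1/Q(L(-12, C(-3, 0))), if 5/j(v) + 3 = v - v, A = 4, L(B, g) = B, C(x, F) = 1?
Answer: 3/844 ≈ 0.0035545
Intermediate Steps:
l = -4
j(v) = -5/3 (j(v) = 5/(-3 + (v - v)) = 5/(-3 + 0) = 5/(-3) = 5*(-⅓) = -5/3)
Q(m) = -20/3 + 2*m² (Q(m) = m*(m + m) + 4*(-5/3) = m*(2*m) - 20/3 = 2*m² - 20/3 = -20/3 + 2*m²)
1/Q(L(-12, C(-3, 0))) = 1/(-20/3 + 2*(-12)²) = 1/(-20/3 + 2*144) = 1/(-20/3 + 288) = 1/(844/3) = 3/844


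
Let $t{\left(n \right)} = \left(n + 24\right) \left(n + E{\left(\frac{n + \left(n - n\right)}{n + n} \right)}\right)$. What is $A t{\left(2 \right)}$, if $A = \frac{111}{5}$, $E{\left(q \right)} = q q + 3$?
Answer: $\frac{30303}{10} \approx 3030.3$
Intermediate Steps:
$E{\left(q \right)} = 3 + q^{2}$ ($E{\left(q \right)} = q^{2} + 3 = 3 + q^{2}$)
$A = \frac{111}{5}$ ($A = 111 \cdot \frac{1}{5} = \frac{111}{5} \approx 22.2$)
$t{\left(n \right)} = \left(24 + n\right) \left(\frac{13}{4} + n\right)$ ($t{\left(n \right)} = \left(n + 24\right) \left(n + \left(3 + \left(\frac{n + \left(n - n\right)}{n + n}\right)^{2}\right)\right) = \left(24 + n\right) \left(n + \left(3 + \left(\frac{n + 0}{2 n}\right)^{2}\right)\right) = \left(24 + n\right) \left(n + \left(3 + \left(n \frac{1}{2 n}\right)^{2}\right)\right) = \left(24 + n\right) \left(n + \left(3 + \left(\frac{1}{2}\right)^{2}\right)\right) = \left(24 + n\right) \left(n + \left(3 + \frac{1}{4}\right)\right) = \left(24 + n\right) \left(n + \frac{13}{4}\right) = \left(24 + n\right) \left(\frac{13}{4} + n\right)$)
$A t{\left(2 \right)} = \frac{111 \left(78 + 2^{2} + \frac{109}{4} \cdot 2\right)}{5} = \frac{111 \left(78 + 4 + \frac{109}{2}\right)}{5} = \frac{111}{5} \cdot \frac{273}{2} = \frac{30303}{10}$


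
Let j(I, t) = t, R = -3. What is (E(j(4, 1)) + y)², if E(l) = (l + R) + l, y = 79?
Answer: 6084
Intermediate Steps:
E(l) = -3 + 2*l (E(l) = (l - 3) + l = (-3 + l) + l = -3 + 2*l)
(E(j(4, 1)) + y)² = ((-3 + 2*1) + 79)² = ((-3 + 2) + 79)² = (-1 + 79)² = 78² = 6084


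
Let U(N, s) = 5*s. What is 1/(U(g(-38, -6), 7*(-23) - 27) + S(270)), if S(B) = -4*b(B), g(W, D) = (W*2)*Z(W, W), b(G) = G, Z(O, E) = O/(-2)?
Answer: -1/2020 ≈ -0.00049505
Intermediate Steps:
Z(O, E) = -O/2 (Z(O, E) = O*(-1/2) = -O/2)
g(W, D) = -W**2 (g(W, D) = (W*2)*(-W/2) = (2*W)*(-W/2) = -W**2)
S(B) = -4*B
1/(U(g(-38, -6), 7*(-23) - 27) + S(270)) = 1/(5*(7*(-23) - 27) - 4*270) = 1/(5*(-161 - 27) - 1080) = 1/(5*(-188) - 1080) = 1/(-940 - 1080) = 1/(-2020) = -1/2020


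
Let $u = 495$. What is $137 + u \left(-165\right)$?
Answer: $-81538$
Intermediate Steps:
$137 + u \left(-165\right) = 137 + 495 \left(-165\right) = 137 - 81675 = -81538$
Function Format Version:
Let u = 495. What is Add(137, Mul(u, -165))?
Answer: -81538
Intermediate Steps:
Add(137, Mul(u, -165)) = Add(137, Mul(495, -165)) = Add(137, -81675) = -81538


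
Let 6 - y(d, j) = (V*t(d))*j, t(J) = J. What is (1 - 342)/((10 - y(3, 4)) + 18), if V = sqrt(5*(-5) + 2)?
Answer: -3751/1898 + 1023*I*sqrt(23)/949 ≈ -1.9763 + 5.1698*I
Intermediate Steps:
V = I*sqrt(23) (V = sqrt(-25 + 2) = sqrt(-23) = I*sqrt(23) ≈ 4.7958*I)
y(d, j) = 6 - I*d*j*sqrt(23) (y(d, j) = 6 - (I*sqrt(23))*d*j = 6 - I*d*sqrt(23)*j = 6 - I*d*j*sqrt(23))
(1 - 342)/((10 - y(3, 4)) + 18) = (1 - 342)/((10 - (6 - 1*I*3*4*sqrt(23))) + 18) = -341/((10 - (6 - 12*I*sqrt(23))) + 18) = -341/((10 + (-6 + 12*I*sqrt(23))) + 18) = -341/((4 + 12*I*sqrt(23)) + 18) = -341/(22 + 12*I*sqrt(23))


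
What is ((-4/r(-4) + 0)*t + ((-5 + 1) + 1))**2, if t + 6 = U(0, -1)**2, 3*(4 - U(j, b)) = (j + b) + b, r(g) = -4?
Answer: 13225/81 ≈ 163.27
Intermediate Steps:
U(j, b) = 4 - 2*b/3 - j/3 (U(j, b) = 4 - ((j + b) + b)/3 = 4 - ((b + j) + b)/3 = 4 - (j + 2*b)/3 = 4 + (-2*b/3 - j/3) = 4 - 2*b/3 - j/3)
t = 142/9 (t = -6 + (4 - 2/3*(-1) - 1/3*0)**2 = -6 + (4 + 2/3 + 0)**2 = -6 + (14/3)**2 = -6 + 196/9 = 142/9 ≈ 15.778)
((-4/r(-4) + 0)*t + ((-5 + 1) + 1))**2 = ((-4/(-4) + 0)*(142/9) + ((-5 + 1) + 1))**2 = ((-4*(-1/4) + 0)*(142/9) + (-4 + 1))**2 = ((1 + 0)*(142/9) - 3)**2 = (1*(142/9) - 3)**2 = (142/9 - 3)**2 = (115/9)**2 = 13225/81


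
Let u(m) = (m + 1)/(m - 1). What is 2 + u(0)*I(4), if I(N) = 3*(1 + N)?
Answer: -13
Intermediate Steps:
u(m) = (1 + m)/(-1 + m)
I(N) = 3 + 3*N
2 + u(0)*I(4) = 2 + ((1 + 0)/(-1 + 0))*(3 + 3*4) = 2 + (1/(-1))*(3 + 12) = 2 - 1*1*15 = 2 - 1*15 = 2 - 15 = -13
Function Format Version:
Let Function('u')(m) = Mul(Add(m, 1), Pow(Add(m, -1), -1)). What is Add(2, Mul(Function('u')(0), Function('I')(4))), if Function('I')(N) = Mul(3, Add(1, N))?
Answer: -13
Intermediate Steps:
Function('u')(m) = Mul(Pow(Add(-1, m), -1), Add(1, m)) (Function('u')(m) = Mul(Add(1, m), Pow(Add(-1, m), -1)) = Mul(Pow(Add(-1, m), -1), Add(1, m)))
Function('I')(N) = Add(3, Mul(3, N))
Add(2, Mul(Function('u')(0), Function('I')(4))) = Add(2, Mul(Mul(Pow(Add(-1, 0), -1), Add(1, 0)), Add(3, Mul(3, 4)))) = Add(2, Mul(Mul(Pow(-1, -1), 1), Add(3, 12))) = Add(2, Mul(Mul(-1, 1), 15)) = Add(2, Mul(-1, 15)) = Add(2, -15) = -13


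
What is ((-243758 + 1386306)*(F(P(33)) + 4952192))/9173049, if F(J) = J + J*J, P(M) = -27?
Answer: 5658919133912/9173049 ≈ 6.1691e+5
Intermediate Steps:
F(J) = J + J²
((-243758 + 1386306)*(F(P(33)) + 4952192))/9173049 = ((-243758 + 1386306)*(-27*(1 - 27) + 4952192))/9173049 = (1142548*(-27*(-26) + 4952192))*(1/9173049) = (1142548*(702 + 4952192))*(1/9173049) = (1142548*4952894)*(1/9173049) = 5658919133912*(1/9173049) = 5658919133912/9173049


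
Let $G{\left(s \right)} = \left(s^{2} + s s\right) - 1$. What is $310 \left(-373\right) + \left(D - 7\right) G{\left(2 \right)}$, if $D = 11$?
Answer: $-115602$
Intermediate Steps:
$G{\left(s \right)} = -1 + 2 s^{2}$ ($G{\left(s \right)} = \left(s^{2} + s^{2}\right) - 1 = 2 s^{2} - 1 = -1 + 2 s^{2}$)
$310 \left(-373\right) + \left(D - 7\right) G{\left(2 \right)} = 310 \left(-373\right) + \left(11 - 7\right) \left(-1 + 2 \cdot 2^{2}\right) = -115630 + 4 \left(-1 + 2 \cdot 4\right) = -115630 + 4 \left(-1 + 8\right) = -115630 + 4 \cdot 7 = -115630 + 28 = -115602$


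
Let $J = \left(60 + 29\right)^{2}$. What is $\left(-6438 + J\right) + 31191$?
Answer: $32674$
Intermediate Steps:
$J = 7921$ ($J = 89^{2} = 7921$)
$\left(-6438 + J\right) + 31191 = \left(-6438 + 7921\right) + 31191 = 1483 + 31191 = 32674$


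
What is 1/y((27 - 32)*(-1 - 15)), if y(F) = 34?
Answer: 1/34 ≈ 0.029412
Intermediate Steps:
1/y((27 - 32)*(-1 - 15)) = 1/34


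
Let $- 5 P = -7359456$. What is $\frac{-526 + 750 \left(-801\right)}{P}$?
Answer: $- \frac{57815}{141528} \approx -0.40851$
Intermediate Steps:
$P = \frac{7359456}{5}$ ($P = \left(- \frac{1}{5}\right) \left(-7359456\right) = \frac{7359456}{5} \approx 1.4719 \cdot 10^{6}$)
$\frac{-526 + 750 \left(-801\right)}{P} = \frac{-526 + 750 \left(-801\right)}{\frac{7359456}{5}} = \left(-526 - 600750\right) \frac{5}{7359456} = \left(-601276\right) \frac{5}{7359456} = - \frac{57815}{141528}$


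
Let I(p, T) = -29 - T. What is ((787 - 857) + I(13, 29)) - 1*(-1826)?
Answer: 1698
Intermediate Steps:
((787 - 857) + I(13, 29)) - 1*(-1826) = ((787 - 857) + (-29 - 1*29)) - 1*(-1826) = (-70 + (-29 - 29)) + 1826 = (-70 - 58) + 1826 = -128 + 1826 = 1698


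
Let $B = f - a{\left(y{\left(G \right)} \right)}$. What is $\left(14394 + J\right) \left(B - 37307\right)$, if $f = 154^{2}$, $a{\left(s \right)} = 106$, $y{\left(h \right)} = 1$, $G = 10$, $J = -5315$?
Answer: $-124355063$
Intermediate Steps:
$f = 23716$
$B = 23610$ ($B = 23716 - 106 = 23610$)
$\left(14394 + J\right) \left(B - 37307\right) = \left(14394 - 5315\right) \left(23610 - 37307\right) = 9079 \left(-13697\right) = -124355063$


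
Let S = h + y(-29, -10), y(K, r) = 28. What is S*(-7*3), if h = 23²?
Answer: -11697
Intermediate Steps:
h = 529
S = 557 (S = 529 + 28 = 557)
S*(-7*3) = 557*(-7*3) = 557*(-21) = -11697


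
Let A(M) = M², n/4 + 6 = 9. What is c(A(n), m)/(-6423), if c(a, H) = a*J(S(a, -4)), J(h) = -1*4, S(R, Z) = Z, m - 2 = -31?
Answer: 192/2141 ≈ 0.089678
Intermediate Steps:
n = 12 (n = -24 + 4*9 = -24 + 36 = 12)
m = -29 (m = 2 - 31 = -29)
J(h) = -4
c(a, H) = -4*a (c(a, H) = a*(-4) = -4*a)
c(A(n), m)/(-6423) = -4*12²/(-6423) = -4*144*(-1/6423) = -576*(-1/6423) = 192/2141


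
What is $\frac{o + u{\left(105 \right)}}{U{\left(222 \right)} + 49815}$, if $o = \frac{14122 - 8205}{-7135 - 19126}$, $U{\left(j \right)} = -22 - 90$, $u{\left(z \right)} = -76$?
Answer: $- \frac{2001753}{1305250483} \approx -0.0015336$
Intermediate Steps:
$U{\left(j \right)} = -112$ ($U{\left(j \right)} = -22 - 90 = -112$)
$o = - \frac{5917}{26261}$ ($o = \frac{5917}{-26261} = 5917 \left(- \frac{1}{26261}\right) = - \frac{5917}{26261} \approx -0.22532$)
$\frac{o + u{\left(105 \right)}}{U{\left(222 \right)} + 49815} = \frac{- \frac{5917}{26261} - 76}{-112 + 49815} = - \frac{2001753}{26261 \cdot 49703} = \left(- \frac{2001753}{26261}\right) \frac{1}{49703} = - \frac{2001753}{1305250483}$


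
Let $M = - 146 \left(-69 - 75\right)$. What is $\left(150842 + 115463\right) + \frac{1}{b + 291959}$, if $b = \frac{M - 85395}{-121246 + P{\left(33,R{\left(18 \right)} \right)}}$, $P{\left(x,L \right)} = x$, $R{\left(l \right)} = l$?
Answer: $\frac{9424345043473803}{35389290638} \approx 2.6631 \cdot 10^{5}$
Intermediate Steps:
$M = 21024$ ($M = \left(-146\right) \left(-144\right) = 21024$)
$b = \frac{64371}{121213}$ ($b = \frac{21024 - 85395}{-121246 + 33} = - \frac{64371}{-121213} = \left(-64371\right) \left(- \frac{1}{121213}\right) = \frac{64371}{121213} \approx 0.53106$)
$\left(150842 + 115463\right) + \frac{1}{b + 291959} = \left(150842 + 115463\right) + \frac{1}{\frac{64371}{121213} + 291959} = 266305 + \frac{1}{\frac{35389290638}{121213}} = 266305 + \frac{121213}{35389290638} = \frac{9424345043473803}{35389290638}$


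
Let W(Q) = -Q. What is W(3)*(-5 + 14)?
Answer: -27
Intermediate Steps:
W(3)*(-5 + 14) = (-1*3)*(-5 + 14) = -3*9 = -27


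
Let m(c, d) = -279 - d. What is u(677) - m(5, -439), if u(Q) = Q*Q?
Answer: 458169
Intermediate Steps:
u(Q) = Q**2
u(677) - m(5, -439) = 677**2 - (-279 - 1*(-439)) = 458329 - (-279 + 439) = 458329 - 1*160 = 458329 - 160 = 458169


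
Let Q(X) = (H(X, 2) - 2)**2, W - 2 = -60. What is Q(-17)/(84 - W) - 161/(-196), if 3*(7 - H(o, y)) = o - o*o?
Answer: 161919/1988 ≈ 81.448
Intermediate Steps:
H(o, y) = 7 - o/3 + o**2/3 (H(o, y) = 7 - (o - o*o)/3 = 7 - (o - o**2)/3 = 7 + (-o/3 + o**2/3) = 7 - o/3 + o**2/3)
W = -58 (W = 2 - 60 = -58)
Q(X) = (5 - X/3 + X**2/3)**2 (Q(X) = ((7 - X/3 + X**2/3) - 2)**2 = (5 - X/3 + X**2/3)**2)
Q(-17)/(84 - W) - 161/(-196) = ((15 + (-17)**2 - 1*(-17))**2/9)/(84 - 1*(-58)) - 161/(-196) = ((15 + 289 + 17)**2/9)/(84 + 58) - 161*(-1/196) = ((1/9)*321**2)/142 + 23/28 = ((1/9)*103041)*(1/142) + 23/28 = 11449*(1/142) + 23/28 = 11449/142 + 23/28 = 161919/1988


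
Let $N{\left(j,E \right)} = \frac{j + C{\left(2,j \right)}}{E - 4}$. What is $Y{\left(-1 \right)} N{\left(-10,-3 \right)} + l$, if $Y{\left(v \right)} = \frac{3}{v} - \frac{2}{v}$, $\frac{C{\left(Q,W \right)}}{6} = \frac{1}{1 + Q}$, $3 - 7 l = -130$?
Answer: $\frac{125}{7} \approx 17.857$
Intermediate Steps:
$l = 19$ ($l = \frac{3}{7} - - \frac{130}{7} = \frac{3}{7} + \frac{130}{7} = 19$)
$C{\left(Q,W \right)} = \frac{6}{1 + Q}$
$N{\left(j,E \right)} = \frac{2 + j}{-4 + E}$ ($N{\left(j,E \right)} = \frac{j + \frac{6}{1 + 2}}{E - 4} = \frac{j + \frac{6}{3}}{-4 + E} = \frac{j + 6 \cdot \frac{1}{3}}{-4 + E} = \frac{j + 2}{-4 + E} = \frac{2 + j}{-4 + E}$)
$Y{\left(v \right)} = \frac{1}{v}$
$Y{\left(-1 \right)} N{\left(-10,-3 \right)} + l = \frac{\frac{1}{-4 - 3} \left(2 - 10\right)}{-1} + 19 = - \frac{-8}{-7} + 19 = - \frac{\left(-1\right) \left(-8\right)}{7} + 19 = \left(-1\right) \frac{8}{7} + 19 = - \frac{8}{7} + 19 = \frac{125}{7}$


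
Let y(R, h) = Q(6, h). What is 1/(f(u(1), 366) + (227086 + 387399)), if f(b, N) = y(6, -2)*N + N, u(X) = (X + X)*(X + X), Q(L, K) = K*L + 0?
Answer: 1/610459 ≈ 1.6381e-6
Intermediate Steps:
Q(L, K) = K*L
y(R, h) = 6*h (y(R, h) = h*6 = 6*h)
u(X) = 4*X² (u(X) = (2*X)*(2*X) = 4*X²)
f(b, N) = -11*N (f(b, N) = (6*(-2))*N + N = -12*N + N = -11*N)
1/(f(u(1), 366) + (227086 + 387399)) = 1/(-11*366 + (227086 + 387399)) = 1/(-4026 + 614485) = 1/610459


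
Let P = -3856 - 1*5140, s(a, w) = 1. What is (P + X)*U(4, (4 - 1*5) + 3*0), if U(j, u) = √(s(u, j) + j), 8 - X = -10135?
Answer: 1147*√5 ≈ 2564.8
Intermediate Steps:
X = 10143 (X = 8 - 1*(-10135) = 8 + 10135 = 10143)
P = -8996 (P = -3856 - 5140 = -8996)
U(j, u) = √(1 + j)
(P + X)*U(4, (4 - 1*5) + 3*0) = (-8996 + 10143)*√(1 + 4) = 1147*√5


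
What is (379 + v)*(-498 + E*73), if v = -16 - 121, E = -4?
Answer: -191180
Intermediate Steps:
v = -137
(379 + v)*(-498 + E*73) = (379 - 137)*(-498 - 4*73) = 242*(-498 - 292) = 242*(-790) = -191180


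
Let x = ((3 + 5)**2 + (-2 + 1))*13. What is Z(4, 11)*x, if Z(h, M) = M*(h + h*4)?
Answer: 180180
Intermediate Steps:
x = 819 (x = (8**2 - 1)*13 = (64 - 1)*13 = 63*13 = 819)
Z(h, M) = 5*M*h (Z(h, M) = M*(h + 4*h) = M*(5*h) = 5*M*h)
Z(4, 11)*x = (5*11*4)*819 = 220*819 = 180180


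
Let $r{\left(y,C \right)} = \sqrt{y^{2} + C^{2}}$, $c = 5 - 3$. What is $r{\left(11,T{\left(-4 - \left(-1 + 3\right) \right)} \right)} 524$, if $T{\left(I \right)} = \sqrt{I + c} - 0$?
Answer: $1572 \sqrt{13} \approx 5667.9$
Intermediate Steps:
$c = 2$ ($c = 5 - 3 = 2$)
$T{\left(I \right)} = \sqrt{2 + I}$ ($T{\left(I \right)} = \sqrt{I + 2} - 0 = \sqrt{2 + I} + 0 = \sqrt{2 + I}$)
$r{\left(y,C \right)} = \sqrt{C^{2} + y^{2}}$
$r{\left(11,T{\left(-4 - \left(-1 + 3\right) \right)} \right)} 524 = \sqrt{\left(\sqrt{2 - 6}\right)^{2} + 11^{2}} \cdot 524 = \sqrt{\left(\sqrt{2 - 6}\right)^{2} + 121} \cdot 524 = \sqrt{\left(\sqrt{-4}\right)^{2} + 121} \cdot 524 = \sqrt{\left(2 i\right)^{2} + 121} \cdot 524 = \sqrt{-4 + 121} \cdot 524 = \sqrt{117} \cdot 524 = 3 \sqrt{13} \cdot 524 = 1572 \sqrt{13}$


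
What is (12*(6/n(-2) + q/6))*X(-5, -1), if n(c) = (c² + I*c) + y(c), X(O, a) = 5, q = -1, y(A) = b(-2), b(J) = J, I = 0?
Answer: 170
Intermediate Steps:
y(A) = -2
n(c) = -2 + c² (n(c) = (c² + 0*c) - 2 = (c² + 0) - 2 = c² - 2 = -2 + c²)
(12*(6/n(-2) + q/6))*X(-5, -1) = (12*(6/(-2 + (-2)²) - 1/6))*5 = (12*(6/(-2 + 4) - 1*⅙))*5 = (12*(6/2 - ⅙))*5 = (12*(6*(½) - ⅙))*5 = (12*(3 - ⅙))*5 = (12*(17/6))*5 = 34*5 = 170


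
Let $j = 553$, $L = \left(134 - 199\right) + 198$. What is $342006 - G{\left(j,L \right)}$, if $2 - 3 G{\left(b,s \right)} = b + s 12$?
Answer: $\frac{1028165}{3} \approx 3.4272 \cdot 10^{5}$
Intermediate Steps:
$L = 133$ ($L = -65 + 198 = 133$)
$G{\left(b,s \right)} = \frac{2}{3} - 4 s - \frac{b}{3}$ ($G{\left(b,s \right)} = \frac{2}{3} - \frac{b + s 12}{3} = \frac{2}{3} - \frac{b + 12 s}{3} = \frac{2}{3} - \left(4 s + \frac{b}{3}\right) = \frac{2}{3} - 4 s - \frac{b}{3}$)
$342006 - G{\left(j,L \right)} = 342006 - \left(\frac{2}{3} - 532 - \frac{553}{3}\right) = 342006 - - \frac{2147}{3} = 342006 + \frac{2147}{3} = \frac{1028165}{3}$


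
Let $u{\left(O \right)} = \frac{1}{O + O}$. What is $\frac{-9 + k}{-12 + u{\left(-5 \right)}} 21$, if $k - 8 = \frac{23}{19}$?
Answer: $- \frac{840}{2299} \approx -0.36538$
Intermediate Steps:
$u{\left(O \right)} = \frac{1}{2 O}$
$k = \frac{175}{19}$ ($k = 8 + \frac{23}{19} = \frac{175}{19} \approx 9.2105$)
$\frac{-9 + k}{-12 + u{\left(-5 \right)}} 21 = \frac{-9 + \frac{175}{19}}{-12 + \frac{1}{2 \left(-5\right)}} 21 = \frac{4}{19 \left(-12 + \frac{1}{2} \left(- \frac{1}{5}\right)\right)} 21 = \frac{4}{19 \left(-12 - \frac{1}{10}\right)} 21 = \frac{4}{19 \left(- \frac{121}{10}\right)} 21 = \frac{4}{19} \left(- \frac{10}{121}\right) 21 = \left(- \frac{40}{2299}\right) 21 = - \frac{840}{2299}$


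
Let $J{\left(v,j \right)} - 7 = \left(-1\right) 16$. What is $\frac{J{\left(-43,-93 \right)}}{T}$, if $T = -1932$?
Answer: $\frac{3}{644} \approx 0.0046584$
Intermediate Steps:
$J{\left(v,j \right)} = -9$ ($J{\left(v,j \right)} = 7 - 16 = -9$)
$\frac{J{\left(-43,-93 \right)}}{T} = - \frac{9}{-1932} = \left(-9\right) \left(- \frac{1}{1932}\right) = \frac{3}{644}$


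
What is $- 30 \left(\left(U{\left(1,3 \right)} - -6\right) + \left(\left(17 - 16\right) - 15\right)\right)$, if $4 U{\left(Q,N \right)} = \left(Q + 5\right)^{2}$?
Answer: $-30$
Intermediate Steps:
$U{\left(Q,N \right)} = \frac{\left(5 + Q\right)^{2}}{4}$ ($U{\left(Q,N \right)} = \frac{\left(Q + 5\right)^{2}}{4} = \frac{\left(5 + Q\right)^{2}}{4}$)
$- 30 \left(\left(U{\left(1,3 \right)} - -6\right) + \left(\left(17 - 16\right) - 15\right)\right) = - 30 \left(\left(\frac{\left(5 + 1\right)^{2}}{4} - -6\right) + \left(\left(17 - 16\right) - 15\right)\right) = - 30 \left(\left(\frac{6^{2}}{4} + 6\right) + \left(1 - 15\right)\right) = - 30 \left(\left(\frac{1}{4} \cdot 36 + 6\right) - 14\right) = - 30 \left(\left(9 + 6\right) - 14\right) = - 30 \left(15 - 14\right) = \left(-30\right) 1 = -30$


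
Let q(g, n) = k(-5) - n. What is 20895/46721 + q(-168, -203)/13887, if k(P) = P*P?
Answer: 100273751/216271509 ≈ 0.46365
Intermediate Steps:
k(P) = P²
q(g, n) = 25 - n (q(g, n) = (-5)² - n = 25 - n)
20895/46721 + q(-168, -203)/13887 = 20895/46721 + (25 - 1*(-203))/13887 = 20895*(1/46721) + (25 + 203)*(1/13887) = 20895/46721 + 228*(1/13887) = 20895/46721 + 76/4629 = 100273751/216271509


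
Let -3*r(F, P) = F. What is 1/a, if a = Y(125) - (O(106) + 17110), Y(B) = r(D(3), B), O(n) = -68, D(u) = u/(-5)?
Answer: -5/85209 ≈ -5.8679e-5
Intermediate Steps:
D(u) = -u/5 (D(u) = u*(-1/5) = -u/5)
r(F, P) = -F/3
Y(B) = 1/5 (Y(B) = -(-1)*3/15 = -1/3*(-3/5) = 1/5)
a = -85209/5 (a = 1/5 - (-68 + 17110) = 1/5 - 1*17042 = 1/5 - 17042 = -85209/5 ≈ -17042.)
1/a = 1/(-85209/5) = -5/85209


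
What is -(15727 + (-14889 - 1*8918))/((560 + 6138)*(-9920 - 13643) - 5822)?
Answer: -2020/39457699 ≈ -5.1194e-5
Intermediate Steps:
-(15727 + (-14889 - 1*8918))/((560 + 6138)*(-9920 - 13643) - 5822) = -(15727 + (-14889 - 8918))/(6698*(-23563) - 5822) = -(15727 - 23807)/(-157824974 - 5822) = -(-8080)/(-157830796) = -(-8080)*(-1)/157830796 = -1*2020/39457699 = -2020/39457699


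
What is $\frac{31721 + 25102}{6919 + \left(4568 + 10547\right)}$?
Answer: $\frac{56823}{22034} \approx 2.5789$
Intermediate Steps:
$\frac{31721 + 25102}{6919 + \left(4568 + 10547\right)} = \frac{56823}{6919 + 15115} = \frac{56823}{22034}$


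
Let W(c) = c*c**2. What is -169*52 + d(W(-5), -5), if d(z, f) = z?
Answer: -8913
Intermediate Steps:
W(c) = c**3
-169*52 + d(W(-5), -5) = -169*52 + (-5)**3 = -8788 - 125 = -8913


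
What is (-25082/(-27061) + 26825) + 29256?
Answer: 1517633023/27061 ≈ 56082.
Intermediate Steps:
(-25082/(-27061) + 26825) + 29256 = (-25082*(-1/27061) + 26825) + 29256 = (25082/27061 + 26825) + 29256 = 725936407/27061 + 29256 = 1517633023/27061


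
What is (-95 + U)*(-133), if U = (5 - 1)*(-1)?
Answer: 13167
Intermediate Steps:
U = -4 (U = 4*(-1) = -4)
(-95 + U)*(-133) = (-95 - 4)*(-133) = -99*(-133) = 13167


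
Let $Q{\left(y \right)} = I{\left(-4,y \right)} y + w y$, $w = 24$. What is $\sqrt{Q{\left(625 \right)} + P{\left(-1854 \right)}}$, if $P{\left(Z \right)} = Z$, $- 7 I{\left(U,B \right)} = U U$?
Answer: $\frac{\sqrt{574154}}{7} \approx 108.25$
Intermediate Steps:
$I{\left(U,B \right)} = - \frac{U^{2}}{7}$ ($I{\left(U,B \right)} = - \frac{U U}{7} = - \frac{U^{2}}{7}$)
$Q{\left(y \right)} = \frac{152 y}{7}$ ($Q{\left(y \right)} = - \frac{\left(-4\right)^{2}}{7} y + 24 y = \left(- \frac{1}{7}\right) 16 y + 24 y = - \frac{16 y}{7} + 24 y = \frac{152 y}{7}$)
$\sqrt{Q{\left(625 \right)} + P{\left(-1854 \right)}} = \sqrt{\frac{152}{7} \cdot 625 - 1854} = \sqrt{\frac{95000}{7} - 1854} = \sqrt{\frac{82022}{7}} = \frac{\sqrt{574154}}{7}$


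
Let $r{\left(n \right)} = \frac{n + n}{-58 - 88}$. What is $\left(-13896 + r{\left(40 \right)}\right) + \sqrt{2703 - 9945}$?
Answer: $- \frac{1014448}{73} + i \sqrt{7242} \approx -13897.0 + 85.1 i$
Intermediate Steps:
$r{\left(n \right)} = - \frac{n}{73}$ ($r{\left(n \right)} = \frac{2 n}{-146} = 2 n \left(- \frac{1}{146}\right) = - \frac{n}{73}$)
$\left(-13896 + r{\left(40 \right)}\right) + \sqrt{2703 - 9945} = \left(-13896 - \frac{40}{73}\right) + \sqrt{2703 - 9945} = \left(-13896 - \frac{40}{73}\right) + \sqrt{-7242} = - \frac{1014448}{73} + i \sqrt{7242}$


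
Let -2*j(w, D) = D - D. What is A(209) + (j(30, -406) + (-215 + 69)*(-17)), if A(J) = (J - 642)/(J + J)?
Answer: 1037043/418 ≈ 2481.0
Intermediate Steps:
j(w, D) = 0 (j(w, D) = -(D - D)/2 = -1/2*0 = 0)
A(J) = (-642 + J)/(2*J) (A(J) = (-642 + J)/((2*J)) = (-642 + J)*(1/(2*J)) = (-642 + J)/(2*J))
A(209) + (j(30, -406) + (-215 + 69)*(-17)) = (1/2)*(-642 + 209)/209 + (0 + (-215 + 69)*(-17)) = (1/2)*(1/209)*(-433) + (0 - 146*(-17)) = -433/418 + (0 + 2482) = -433/418 + 2482 = 1037043/418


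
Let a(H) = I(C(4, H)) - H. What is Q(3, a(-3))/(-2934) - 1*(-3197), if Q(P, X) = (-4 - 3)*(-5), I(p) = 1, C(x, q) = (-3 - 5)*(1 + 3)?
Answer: 9379963/2934 ≈ 3197.0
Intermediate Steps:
C(x, q) = -32 (C(x, q) = -8*4 = -32)
a(H) = 1 - H
Q(P, X) = 35 (Q(P, X) = -7*(-5) = 35)
Q(3, a(-3))/(-2934) - 1*(-3197) = 35/(-2934) - 1*(-3197) = 35*(-1/2934) + 3197 = -35/2934 + 3197 = 9379963/2934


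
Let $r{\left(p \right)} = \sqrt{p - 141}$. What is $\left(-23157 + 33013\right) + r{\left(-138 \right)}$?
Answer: $9856 + 3 i \sqrt{31} \approx 9856.0 + 16.703 i$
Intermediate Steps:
$r{\left(p \right)} = \sqrt{-141 + p}$
$\left(-23157 + 33013\right) + r{\left(-138 \right)} = \left(-23157 + 33013\right) + \sqrt{-141 - 138} = 9856 + \sqrt{-279} = 9856 + 3 i \sqrt{31}$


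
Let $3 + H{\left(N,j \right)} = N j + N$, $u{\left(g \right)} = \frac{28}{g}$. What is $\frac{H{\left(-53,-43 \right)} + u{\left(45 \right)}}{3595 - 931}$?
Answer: $\frac{100063}{119880} \approx 0.83469$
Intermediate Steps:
$H{\left(N,j \right)} = -3 + N + N j$ ($H{\left(N,j \right)} = -3 + \left(N j + N\right) = -3 + \left(N + N j\right) = -3 + N + N j$)
$\frac{H{\left(-53,-43 \right)} + u{\left(45 \right)}}{3595 - 931} = \frac{\left(-3 - 53 - -2279\right) + \frac{28}{45}}{3595 - 931} = \frac{\left(-3 - 53 + 2279\right) + 28 \cdot \frac{1}{45}}{2664} = \left(2223 + \frac{28}{45}\right) \frac{1}{2664} = \frac{100063}{45} \cdot \frac{1}{2664} = \frac{100063}{119880}$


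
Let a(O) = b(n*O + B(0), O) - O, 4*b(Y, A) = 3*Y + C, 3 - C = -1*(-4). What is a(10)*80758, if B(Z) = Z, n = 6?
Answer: 5612681/2 ≈ 2.8063e+6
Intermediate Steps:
C = -1 (C = 3 - (-1)*(-4) = 3 - 1*4 = 3 - 4 = -1)
b(Y, A) = -¼ + 3*Y/4 (b(Y, A) = (3*Y - 1)/4 = (-1 + 3*Y)/4 = -¼ + 3*Y/4)
a(O) = -¼ + 7*O/2 (a(O) = (-¼ + 3*(6*O + 0)/4) - O = (-¼ + 3*(6*O)/4) - O = (-¼ + 9*O/2) - O = -¼ + 7*O/2)
a(10)*80758 = (-¼ + (7/2)*10)*80758 = (-¼ + 35)*80758 = (139/4)*80758 = 5612681/2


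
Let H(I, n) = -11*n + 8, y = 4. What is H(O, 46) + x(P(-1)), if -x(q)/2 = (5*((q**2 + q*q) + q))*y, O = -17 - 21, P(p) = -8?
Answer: -5298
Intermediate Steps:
O = -38
H(I, n) = 8 - 11*n
x(q) = -80*q**2 - 40*q (x(q) = -2*5*((q**2 + q*q) + q)*4 = -2*5*((q**2 + q**2) + q)*4 = -2*5*(2*q**2 + q)*4 = -2*5*(q + 2*q**2)*4 = -2*(5*q + 10*q**2)*4 = -2*(20*q + 40*q**2) = -80*q**2 - 40*q)
H(O, 46) + x(P(-1)) = (8 - 11*46) - 40*(-8)*(1 + 2*(-8)) = (8 - 506) - 40*(-8)*(1 - 16) = -498 - 40*(-8)*(-15) = -498 - 4800 = -5298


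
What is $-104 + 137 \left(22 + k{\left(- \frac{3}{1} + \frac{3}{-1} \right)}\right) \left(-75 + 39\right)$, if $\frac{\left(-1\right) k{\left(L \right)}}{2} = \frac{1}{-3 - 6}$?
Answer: $-109704$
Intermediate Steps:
$k{\left(L \right)} = \frac{2}{9}$ ($k{\left(L \right)} = - \frac{2}{-3 - 6} = - \frac{2}{-9} = \left(-2\right) \left(- \frac{1}{9}\right) = \frac{2}{9}$)
$-104 + 137 \left(22 + k{\left(- \frac{3}{1} + \frac{3}{-1} \right)}\right) \left(-75 + 39\right) = -104 + 137 \left(22 + \frac{2}{9}\right) \left(-75 + 39\right) = -104 + 137 \cdot \frac{200}{9} \left(-36\right) = -104 + 137 \left(-800\right) = -104 - 109600 = -109704$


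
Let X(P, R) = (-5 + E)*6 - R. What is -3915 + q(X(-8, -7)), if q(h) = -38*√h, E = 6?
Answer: -3915 - 38*√13 ≈ -4052.0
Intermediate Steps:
X(P, R) = 6 - R (X(P, R) = (-5 + 6)*6 - R = 1*6 - R = 6 - R)
-3915 + q(X(-8, -7)) = -3915 - 38*√(6 - 1*(-7)) = -3915 - 38*√(6 + 7) = -3915 - 38*√13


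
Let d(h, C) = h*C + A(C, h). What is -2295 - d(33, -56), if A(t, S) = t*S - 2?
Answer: 1403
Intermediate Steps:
A(t, S) = -2 + S*t (A(t, S) = S*t - 2 = -2 + S*t)
d(h, C) = -2 + 2*C*h (d(h, C) = h*C + (-2 + h*C) = C*h + (-2 + C*h) = -2 + 2*C*h)
-2295 - d(33, -56) = -2295 - (-2 + 2*(-56)*33) = -2295 - (-2 - 3696) = -2295 - 1*(-3698) = -2295 + 3698 = 1403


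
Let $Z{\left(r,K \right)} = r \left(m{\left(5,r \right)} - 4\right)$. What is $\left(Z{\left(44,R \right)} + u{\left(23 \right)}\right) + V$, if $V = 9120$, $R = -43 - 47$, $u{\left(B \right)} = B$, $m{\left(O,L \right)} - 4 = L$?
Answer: $11079$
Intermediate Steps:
$m{\left(O,L \right)} = 4 + L$
$R = -90$ ($R = -43 - 47 = -90$)
$Z{\left(r,K \right)} = r^{2}$ ($Z{\left(r,K \right)} = r \left(\left(4 + r\right) - 4\right) = r r = r^{2}$)
$\left(Z{\left(44,R \right)} + u{\left(23 \right)}\right) + V = \left(44^{2} + 23\right) + 9120 = \left(1936 + 23\right) + 9120 = 1959 + 9120 = 11079$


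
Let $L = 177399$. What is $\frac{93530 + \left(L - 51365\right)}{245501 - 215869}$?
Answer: $\frac{54891}{7408} \approx 7.4097$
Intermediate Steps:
$\frac{93530 + \left(L - 51365\right)}{245501 - 215869} = \frac{93530 + \left(177399 - 51365\right)}{245501 - 215869} = \frac{93530 + \left(177399 - 51365\right)}{29632} = \left(93530 + 126034\right) \frac{1}{29632} = 219564 \cdot \frac{1}{29632} = \frac{54891}{7408}$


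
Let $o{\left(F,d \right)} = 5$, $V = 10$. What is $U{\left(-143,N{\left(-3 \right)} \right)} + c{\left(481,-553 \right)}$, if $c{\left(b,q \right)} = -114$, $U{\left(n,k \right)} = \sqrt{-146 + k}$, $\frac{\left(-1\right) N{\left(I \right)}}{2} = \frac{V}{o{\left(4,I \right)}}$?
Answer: $-114 + 5 i \sqrt{6} \approx -114.0 + 12.247 i$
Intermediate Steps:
$N{\left(I \right)} = -4$ ($N{\left(I \right)} = - 2 \cdot \frac{10}{5} = - 2 \cdot 10 \cdot \frac{1}{5} = \left(-2\right) 2 = -4$)
$U{\left(-143,N{\left(-3 \right)} \right)} + c{\left(481,-553 \right)} = \sqrt{-146 - 4} - 114 = \sqrt{-150} - 114 = 5 i \sqrt{6} - 114 = -114 + 5 i \sqrt{6}$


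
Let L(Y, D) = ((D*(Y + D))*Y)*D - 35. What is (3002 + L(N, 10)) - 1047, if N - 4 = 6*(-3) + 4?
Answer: 1920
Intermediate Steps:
N = -10 (N = 4 + (6*(-3) + 4) = 4 + (-18 + 4) = 4 - 14 = -10)
L(Y, D) = -35 + Y*D**2*(D + Y) (L(Y, D) = ((D*(D + Y))*Y)*D - 35 = (D*Y*(D + Y))*D - 35 = Y*D**2*(D + Y) - 35 = -35 + Y*D**2*(D + Y))
(3002 + L(N, 10)) - 1047 = (3002 + (-35 - 10*10**3 + 10**2*(-10)**2)) - 1047 = (3002 + (-35 - 10*1000 + 100*100)) - 1047 = (3002 + (-35 - 10000 + 10000)) - 1047 = (3002 - 35) - 1047 = 2967 - 1047 = 1920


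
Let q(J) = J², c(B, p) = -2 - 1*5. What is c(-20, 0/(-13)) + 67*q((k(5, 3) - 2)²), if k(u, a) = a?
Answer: 60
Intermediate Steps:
c(B, p) = -7 (c(B, p) = -2 - 5 = -7)
c(-20, 0/(-13)) + 67*q((k(5, 3) - 2)²) = -7 + 67*((3 - 2)²)² = -7 + 67*(1²)² = -7 + 67*1² = -7 + 67*1 = -7 + 67 = 60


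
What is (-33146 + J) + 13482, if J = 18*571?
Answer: -9386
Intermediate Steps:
J = 10278
(-33146 + J) + 13482 = (-33146 + 10278) + 13482 = -22868 + 13482 = -9386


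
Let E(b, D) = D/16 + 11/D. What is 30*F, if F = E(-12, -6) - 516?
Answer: -62185/4 ≈ -15546.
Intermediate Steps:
E(b, D) = 11/D + D/16 (E(b, D) = D*(1/16) + 11/D = D/16 + 11/D = 11/D + D/16)
F = -12437/24 (F = (11/(-6) + (1/16)*(-6)) - 516 = (11*(-1/6) - 3/8) - 516 = (-11/6 - 3/8) - 516 = -53/24 - 516 = -12437/24 ≈ -518.21)
30*F = 30*(-12437/24) = -62185/4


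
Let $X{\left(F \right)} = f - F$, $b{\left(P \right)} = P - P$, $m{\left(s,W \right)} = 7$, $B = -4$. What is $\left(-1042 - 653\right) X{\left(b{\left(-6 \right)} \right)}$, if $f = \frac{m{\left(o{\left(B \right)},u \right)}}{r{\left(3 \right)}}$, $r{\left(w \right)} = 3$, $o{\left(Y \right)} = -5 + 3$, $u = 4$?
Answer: $-3955$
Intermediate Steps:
$o{\left(Y \right)} = -2$
$b{\left(P \right)} = 0$
$f = \frac{7}{3} \approx 2.3333$
$X{\left(F \right)} = \frac{7}{3} - F$
$\left(-1042 - 653\right) X{\left(b{\left(-6 \right)} \right)} = \left(-1042 - 653\right) \left(\frac{7}{3} - 0\right) = - 1695 \left(\frac{7}{3} + 0\right) = \left(-1695\right) \frac{7}{3} = -3955$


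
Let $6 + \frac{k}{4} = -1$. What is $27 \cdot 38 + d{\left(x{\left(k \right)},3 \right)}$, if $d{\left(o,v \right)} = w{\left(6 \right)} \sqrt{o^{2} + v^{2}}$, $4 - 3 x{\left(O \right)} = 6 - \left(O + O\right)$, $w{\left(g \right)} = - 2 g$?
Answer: $1026 - 4 \sqrt{3445} \approx 791.22$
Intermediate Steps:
$k = -28$ ($k = -24 + 4 \left(-1\right) = -24 - 4 = -28$)
$x{\left(O \right)} = - \frac{2}{3} + \frac{2 O}{3}$ ($x{\left(O \right)} = \frac{4}{3} - \frac{6 - \left(O + O\right)}{3} = \frac{4}{3} - \frac{6 - 2 O}{3} = \frac{4}{3} + \left(-2 + \frac{2 O}{3}\right) = - \frac{2}{3} + \frac{2 O}{3}$)
$d{\left(o,v \right)} = - 12 \sqrt{o^{2} + v^{2}}$ ($d{\left(o,v \right)} = \left(-2\right) 6 \sqrt{o^{2} + v^{2}} = - 12 \sqrt{o^{2} + v^{2}}$)
$27 \cdot 38 + d{\left(x{\left(k \right)},3 \right)} = 27 \cdot 38 - 12 \sqrt{\left(- \frac{2}{3} + \frac{2}{3} \left(-28\right)\right)^{2} + 3^{2}} = 1026 - 12 \sqrt{\left(- \frac{2}{3} - \frac{56}{3}\right)^{2} + 9} = 1026 - 12 \sqrt{\left(- \frac{58}{3}\right)^{2} + 9} = 1026 - 12 \sqrt{\frac{3364}{9} + 9} = 1026 - 12 \sqrt{\frac{3445}{9}} = 1026 - 12 \frac{\sqrt{3445}}{3} = 1026 - 4 \sqrt{3445}$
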